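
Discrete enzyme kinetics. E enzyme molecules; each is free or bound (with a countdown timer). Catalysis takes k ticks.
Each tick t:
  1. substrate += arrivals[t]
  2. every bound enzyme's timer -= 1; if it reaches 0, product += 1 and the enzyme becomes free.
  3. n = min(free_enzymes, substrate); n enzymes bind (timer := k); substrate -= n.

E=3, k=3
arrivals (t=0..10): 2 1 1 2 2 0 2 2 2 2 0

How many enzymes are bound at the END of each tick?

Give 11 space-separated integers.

t=0: arr=2 -> substrate=0 bound=2 product=0
t=1: arr=1 -> substrate=0 bound=3 product=0
t=2: arr=1 -> substrate=1 bound=3 product=0
t=3: arr=2 -> substrate=1 bound=3 product=2
t=4: arr=2 -> substrate=2 bound=3 product=3
t=5: arr=0 -> substrate=2 bound=3 product=3
t=6: arr=2 -> substrate=2 bound=3 product=5
t=7: arr=2 -> substrate=3 bound=3 product=6
t=8: arr=2 -> substrate=5 bound=3 product=6
t=9: arr=2 -> substrate=5 bound=3 product=8
t=10: arr=0 -> substrate=4 bound=3 product=9

Answer: 2 3 3 3 3 3 3 3 3 3 3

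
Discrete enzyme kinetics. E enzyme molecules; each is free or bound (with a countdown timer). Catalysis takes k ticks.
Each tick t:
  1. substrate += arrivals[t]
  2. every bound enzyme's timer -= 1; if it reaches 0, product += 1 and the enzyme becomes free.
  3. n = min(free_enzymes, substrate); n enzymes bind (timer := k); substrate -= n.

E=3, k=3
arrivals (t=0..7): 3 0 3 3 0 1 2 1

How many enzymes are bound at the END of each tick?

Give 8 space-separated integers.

t=0: arr=3 -> substrate=0 bound=3 product=0
t=1: arr=0 -> substrate=0 bound=3 product=0
t=2: arr=3 -> substrate=3 bound=3 product=0
t=3: arr=3 -> substrate=3 bound=3 product=3
t=4: arr=0 -> substrate=3 bound=3 product=3
t=5: arr=1 -> substrate=4 bound=3 product=3
t=6: arr=2 -> substrate=3 bound=3 product=6
t=7: arr=1 -> substrate=4 bound=3 product=6

Answer: 3 3 3 3 3 3 3 3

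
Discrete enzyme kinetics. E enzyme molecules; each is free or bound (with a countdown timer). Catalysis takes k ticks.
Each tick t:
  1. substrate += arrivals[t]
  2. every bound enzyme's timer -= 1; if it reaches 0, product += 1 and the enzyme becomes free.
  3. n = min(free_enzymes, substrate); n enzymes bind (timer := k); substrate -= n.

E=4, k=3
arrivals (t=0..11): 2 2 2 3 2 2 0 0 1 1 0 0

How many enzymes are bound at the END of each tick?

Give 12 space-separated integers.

Answer: 2 4 4 4 4 4 4 4 4 4 3 3

Derivation:
t=0: arr=2 -> substrate=0 bound=2 product=0
t=1: arr=2 -> substrate=0 bound=4 product=0
t=2: arr=2 -> substrate=2 bound=4 product=0
t=3: arr=3 -> substrate=3 bound=4 product=2
t=4: arr=2 -> substrate=3 bound=4 product=4
t=5: arr=2 -> substrate=5 bound=4 product=4
t=6: arr=0 -> substrate=3 bound=4 product=6
t=7: arr=0 -> substrate=1 bound=4 product=8
t=8: arr=1 -> substrate=2 bound=4 product=8
t=9: arr=1 -> substrate=1 bound=4 product=10
t=10: arr=0 -> substrate=0 bound=3 product=12
t=11: arr=0 -> substrate=0 bound=3 product=12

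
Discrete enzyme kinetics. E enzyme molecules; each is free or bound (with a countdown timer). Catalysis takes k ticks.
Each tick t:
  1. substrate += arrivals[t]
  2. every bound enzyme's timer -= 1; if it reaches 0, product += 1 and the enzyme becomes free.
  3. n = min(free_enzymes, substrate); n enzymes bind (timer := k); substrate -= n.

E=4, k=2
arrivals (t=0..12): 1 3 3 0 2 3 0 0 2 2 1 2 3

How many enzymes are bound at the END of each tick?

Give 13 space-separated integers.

Answer: 1 4 4 3 4 4 3 1 2 4 3 3 4

Derivation:
t=0: arr=1 -> substrate=0 bound=1 product=0
t=1: arr=3 -> substrate=0 bound=4 product=0
t=2: arr=3 -> substrate=2 bound=4 product=1
t=3: arr=0 -> substrate=0 bound=3 product=4
t=4: arr=2 -> substrate=0 bound=4 product=5
t=5: arr=3 -> substrate=1 bound=4 product=7
t=6: arr=0 -> substrate=0 bound=3 product=9
t=7: arr=0 -> substrate=0 bound=1 product=11
t=8: arr=2 -> substrate=0 bound=2 product=12
t=9: arr=2 -> substrate=0 bound=4 product=12
t=10: arr=1 -> substrate=0 bound=3 product=14
t=11: arr=2 -> substrate=0 bound=3 product=16
t=12: arr=3 -> substrate=1 bound=4 product=17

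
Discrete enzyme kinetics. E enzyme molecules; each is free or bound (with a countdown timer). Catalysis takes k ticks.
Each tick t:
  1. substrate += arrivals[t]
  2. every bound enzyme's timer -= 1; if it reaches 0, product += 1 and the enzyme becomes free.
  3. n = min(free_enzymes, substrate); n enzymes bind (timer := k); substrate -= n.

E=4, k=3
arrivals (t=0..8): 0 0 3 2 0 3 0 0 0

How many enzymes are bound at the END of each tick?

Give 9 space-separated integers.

Answer: 0 0 3 4 4 4 4 4 1

Derivation:
t=0: arr=0 -> substrate=0 bound=0 product=0
t=1: arr=0 -> substrate=0 bound=0 product=0
t=2: arr=3 -> substrate=0 bound=3 product=0
t=3: arr=2 -> substrate=1 bound=4 product=0
t=4: arr=0 -> substrate=1 bound=4 product=0
t=5: arr=3 -> substrate=1 bound=4 product=3
t=6: arr=0 -> substrate=0 bound=4 product=4
t=7: arr=0 -> substrate=0 bound=4 product=4
t=8: arr=0 -> substrate=0 bound=1 product=7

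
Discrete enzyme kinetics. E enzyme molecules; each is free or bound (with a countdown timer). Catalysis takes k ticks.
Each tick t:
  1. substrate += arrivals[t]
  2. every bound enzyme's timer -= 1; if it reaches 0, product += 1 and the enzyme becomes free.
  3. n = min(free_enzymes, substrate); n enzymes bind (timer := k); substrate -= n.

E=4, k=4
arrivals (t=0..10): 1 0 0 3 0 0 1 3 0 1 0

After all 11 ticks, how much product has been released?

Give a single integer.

Answer: 5

Derivation:
t=0: arr=1 -> substrate=0 bound=1 product=0
t=1: arr=0 -> substrate=0 bound=1 product=0
t=2: arr=0 -> substrate=0 bound=1 product=0
t=3: arr=3 -> substrate=0 bound=4 product=0
t=4: arr=0 -> substrate=0 bound=3 product=1
t=5: arr=0 -> substrate=0 bound=3 product=1
t=6: arr=1 -> substrate=0 bound=4 product=1
t=7: arr=3 -> substrate=0 bound=4 product=4
t=8: arr=0 -> substrate=0 bound=4 product=4
t=9: arr=1 -> substrate=1 bound=4 product=4
t=10: arr=0 -> substrate=0 bound=4 product=5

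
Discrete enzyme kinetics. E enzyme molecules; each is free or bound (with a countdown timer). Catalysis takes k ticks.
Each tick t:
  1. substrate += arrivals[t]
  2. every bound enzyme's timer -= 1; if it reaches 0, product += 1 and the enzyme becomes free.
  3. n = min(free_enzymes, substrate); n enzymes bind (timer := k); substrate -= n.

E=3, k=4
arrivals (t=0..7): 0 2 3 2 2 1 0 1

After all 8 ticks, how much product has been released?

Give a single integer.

t=0: arr=0 -> substrate=0 bound=0 product=0
t=1: arr=2 -> substrate=0 bound=2 product=0
t=2: arr=3 -> substrate=2 bound=3 product=0
t=3: arr=2 -> substrate=4 bound=3 product=0
t=4: arr=2 -> substrate=6 bound=3 product=0
t=5: arr=1 -> substrate=5 bound=3 product=2
t=6: arr=0 -> substrate=4 bound=3 product=3
t=7: arr=1 -> substrate=5 bound=3 product=3

Answer: 3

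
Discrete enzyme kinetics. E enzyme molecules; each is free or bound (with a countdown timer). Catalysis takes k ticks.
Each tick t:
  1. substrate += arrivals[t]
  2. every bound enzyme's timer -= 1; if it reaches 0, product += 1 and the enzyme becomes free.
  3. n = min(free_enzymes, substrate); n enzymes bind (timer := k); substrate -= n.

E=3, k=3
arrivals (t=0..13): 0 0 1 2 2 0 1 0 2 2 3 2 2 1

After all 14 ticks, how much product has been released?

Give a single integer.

Answer: 9

Derivation:
t=0: arr=0 -> substrate=0 bound=0 product=0
t=1: arr=0 -> substrate=0 bound=0 product=0
t=2: arr=1 -> substrate=0 bound=1 product=0
t=3: arr=2 -> substrate=0 bound=3 product=0
t=4: arr=2 -> substrate=2 bound=3 product=0
t=5: arr=0 -> substrate=1 bound=3 product=1
t=6: arr=1 -> substrate=0 bound=3 product=3
t=7: arr=0 -> substrate=0 bound=3 product=3
t=8: arr=2 -> substrate=1 bound=3 product=4
t=9: arr=2 -> substrate=1 bound=3 product=6
t=10: arr=3 -> substrate=4 bound=3 product=6
t=11: arr=2 -> substrate=5 bound=3 product=7
t=12: arr=2 -> substrate=5 bound=3 product=9
t=13: arr=1 -> substrate=6 bound=3 product=9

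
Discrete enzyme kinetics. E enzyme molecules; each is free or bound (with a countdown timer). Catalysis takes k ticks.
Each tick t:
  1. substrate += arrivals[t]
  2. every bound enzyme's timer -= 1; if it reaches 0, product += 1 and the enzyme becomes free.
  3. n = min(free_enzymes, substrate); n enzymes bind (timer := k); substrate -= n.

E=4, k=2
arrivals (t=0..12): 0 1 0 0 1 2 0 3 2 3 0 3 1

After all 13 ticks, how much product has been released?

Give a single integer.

t=0: arr=0 -> substrate=0 bound=0 product=0
t=1: arr=1 -> substrate=0 bound=1 product=0
t=2: arr=0 -> substrate=0 bound=1 product=0
t=3: arr=0 -> substrate=0 bound=0 product=1
t=4: arr=1 -> substrate=0 bound=1 product=1
t=5: arr=2 -> substrate=0 bound=3 product=1
t=6: arr=0 -> substrate=0 bound=2 product=2
t=7: arr=3 -> substrate=0 bound=3 product=4
t=8: arr=2 -> substrate=1 bound=4 product=4
t=9: arr=3 -> substrate=1 bound=4 product=7
t=10: arr=0 -> substrate=0 bound=4 product=8
t=11: arr=3 -> substrate=0 bound=4 product=11
t=12: arr=1 -> substrate=0 bound=4 product=12

Answer: 12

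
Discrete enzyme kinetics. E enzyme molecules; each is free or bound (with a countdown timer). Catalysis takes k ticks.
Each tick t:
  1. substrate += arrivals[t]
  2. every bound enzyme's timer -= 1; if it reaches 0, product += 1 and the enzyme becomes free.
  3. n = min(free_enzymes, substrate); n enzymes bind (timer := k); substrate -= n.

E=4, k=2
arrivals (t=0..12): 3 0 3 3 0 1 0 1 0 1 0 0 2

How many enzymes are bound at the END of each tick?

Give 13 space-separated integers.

Answer: 3 3 3 4 3 3 1 1 1 1 1 0 2

Derivation:
t=0: arr=3 -> substrate=0 bound=3 product=0
t=1: arr=0 -> substrate=0 bound=3 product=0
t=2: arr=3 -> substrate=0 bound=3 product=3
t=3: arr=3 -> substrate=2 bound=4 product=3
t=4: arr=0 -> substrate=0 bound=3 product=6
t=5: arr=1 -> substrate=0 bound=3 product=7
t=6: arr=0 -> substrate=0 bound=1 product=9
t=7: arr=1 -> substrate=0 bound=1 product=10
t=8: arr=0 -> substrate=0 bound=1 product=10
t=9: arr=1 -> substrate=0 bound=1 product=11
t=10: arr=0 -> substrate=0 bound=1 product=11
t=11: arr=0 -> substrate=0 bound=0 product=12
t=12: arr=2 -> substrate=0 bound=2 product=12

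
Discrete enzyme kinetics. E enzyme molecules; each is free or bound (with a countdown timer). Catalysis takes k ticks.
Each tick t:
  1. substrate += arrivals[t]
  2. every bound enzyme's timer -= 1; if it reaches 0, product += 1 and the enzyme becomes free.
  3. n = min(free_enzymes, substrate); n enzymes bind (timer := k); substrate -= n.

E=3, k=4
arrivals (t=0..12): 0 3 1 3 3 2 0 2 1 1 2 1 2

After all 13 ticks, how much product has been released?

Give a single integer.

Answer: 6

Derivation:
t=0: arr=0 -> substrate=0 bound=0 product=0
t=1: arr=3 -> substrate=0 bound=3 product=0
t=2: arr=1 -> substrate=1 bound=3 product=0
t=3: arr=3 -> substrate=4 bound=3 product=0
t=4: arr=3 -> substrate=7 bound=3 product=0
t=5: arr=2 -> substrate=6 bound=3 product=3
t=6: arr=0 -> substrate=6 bound=3 product=3
t=7: arr=2 -> substrate=8 bound=3 product=3
t=8: arr=1 -> substrate=9 bound=3 product=3
t=9: arr=1 -> substrate=7 bound=3 product=6
t=10: arr=2 -> substrate=9 bound=3 product=6
t=11: arr=1 -> substrate=10 bound=3 product=6
t=12: arr=2 -> substrate=12 bound=3 product=6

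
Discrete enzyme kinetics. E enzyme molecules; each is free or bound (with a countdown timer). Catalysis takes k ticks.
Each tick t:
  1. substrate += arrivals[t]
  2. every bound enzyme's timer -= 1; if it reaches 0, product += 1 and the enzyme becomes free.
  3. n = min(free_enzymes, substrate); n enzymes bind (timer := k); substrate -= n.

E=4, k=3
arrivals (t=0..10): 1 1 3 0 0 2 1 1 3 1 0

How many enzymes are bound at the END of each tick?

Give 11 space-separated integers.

t=0: arr=1 -> substrate=0 bound=1 product=0
t=1: arr=1 -> substrate=0 bound=2 product=0
t=2: arr=3 -> substrate=1 bound=4 product=0
t=3: arr=0 -> substrate=0 bound=4 product=1
t=4: arr=0 -> substrate=0 bound=3 product=2
t=5: arr=2 -> substrate=0 bound=3 product=4
t=6: arr=1 -> substrate=0 bound=3 product=5
t=7: arr=1 -> substrate=0 bound=4 product=5
t=8: arr=3 -> substrate=1 bound=4 product=7
t=9: arr=1 -> substrate=1 bound=4 product=8
t=10: arr=0 -> substrate=0 bound=4 product=9

Answer: 1 2 4 4 3 3 3 4 4 4 4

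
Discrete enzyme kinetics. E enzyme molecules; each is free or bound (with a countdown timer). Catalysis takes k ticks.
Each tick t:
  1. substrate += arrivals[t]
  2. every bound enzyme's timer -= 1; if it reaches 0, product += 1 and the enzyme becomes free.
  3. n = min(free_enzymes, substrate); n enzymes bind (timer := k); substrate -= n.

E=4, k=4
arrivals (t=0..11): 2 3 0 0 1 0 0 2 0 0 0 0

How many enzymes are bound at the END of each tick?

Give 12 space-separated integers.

Answer: 2 4 4 4 4 2 2 4 2 2 2 0

Derivation:
t=0: arr=2 -> substrate=0 bound=2 product=0
t=1: arr=3 -> substrate=1 bound=4 product=0
t=2: arr=0 -> substrate=1 bound=4 product=0
t=3: arr=0 -> substrate=1 bound=4 product=0
t=4: arr=1 -> substrate=0 bound=4 product=2
t=5: arr=0 -> substrate=0 bound=2 product=4
t=6: arr=0 -> substrate=0 bound=2 product=4
t=7: arr=2 -> substrate=0 bound=4 product=4
t=8: arr=0 -> substrate=0 bound=2 product=6
t=9: arr=0 -> substrate=0 bound=2 product=6
t=10: arr=0 -> substrate=0 bound=2 product=6
t=11: arr=0 -> substrate=0 bound=0 product=8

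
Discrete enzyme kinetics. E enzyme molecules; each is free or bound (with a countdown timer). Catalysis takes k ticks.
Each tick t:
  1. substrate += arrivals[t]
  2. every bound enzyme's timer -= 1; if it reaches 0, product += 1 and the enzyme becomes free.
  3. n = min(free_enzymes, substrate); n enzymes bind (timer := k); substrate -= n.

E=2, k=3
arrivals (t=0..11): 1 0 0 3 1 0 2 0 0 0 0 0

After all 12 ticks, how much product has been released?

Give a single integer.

Answer: 5

Derivation:
t=0: arr=1 -> substrate=0 bound=1 product=0
t=1: arr=0 -> substrate=0 bound=1 product=0
t=2: arr=0 -> substrate=0 bound=1 product=0
t=3: arr=3 -> substrate=1 bound=2 product=1
t=4: arr=1 -> substrate=2 bound=2 product=1
t=5: arr=0 -> substrate=2 bound=2 product=1
t=6: arr=2 -> substrate=2 bound=2 product=3
t=7: arr=0 -> substrate=2 bound=2 product=3
t=8: arr=0 -> substrate=2 bound=2 product=3
t=9: arr=0 -> substrate=0 bound=2 product=5
t=10: arr=0 -> substrate=0 bound=2 product=5
t=11: arr=0 -> substrate=0 bound=2 product=5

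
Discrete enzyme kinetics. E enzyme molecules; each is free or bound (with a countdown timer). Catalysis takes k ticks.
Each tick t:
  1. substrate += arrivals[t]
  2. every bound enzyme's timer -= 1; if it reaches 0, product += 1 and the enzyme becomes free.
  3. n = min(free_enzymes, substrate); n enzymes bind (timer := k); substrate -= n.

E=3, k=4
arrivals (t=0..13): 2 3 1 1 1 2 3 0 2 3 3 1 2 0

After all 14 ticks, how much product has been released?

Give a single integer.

Answer: 9

Derivation:
t=0: arr=2 -> substrate=0 bound=2 product=0
t=1: arr=3 -> substrate=2 bound=3 product=0
t=2: arr=1 -> substrate=3 bound=3 product=0
t=3: arr=1 -> substrate=4 bound=3 product=0
t=4: arr=1 -> substrate=3 bound=3 product=2
t=5: arr=2 -> substrate=4 bound=3 product=3
t=6: arr=3 -> substrate=7 bound=3 product=3
t=7: arr=0 -> substrate=7 bound=3 product=3
t=8: arr=2 -> substrate=7 bound=3 product=5
t=9: arr=3 -> substrate=9 bound=3 product=6
t=10: arr=3 -> substrate=12 bound=3 product=6
t=11: arr=1 -> substrate=13 bound=3 product=6
t=12: arr=2 -> substrate=13 bound=3 product=8
t=13: arr=0 -> substrate=12 bound=3 product=9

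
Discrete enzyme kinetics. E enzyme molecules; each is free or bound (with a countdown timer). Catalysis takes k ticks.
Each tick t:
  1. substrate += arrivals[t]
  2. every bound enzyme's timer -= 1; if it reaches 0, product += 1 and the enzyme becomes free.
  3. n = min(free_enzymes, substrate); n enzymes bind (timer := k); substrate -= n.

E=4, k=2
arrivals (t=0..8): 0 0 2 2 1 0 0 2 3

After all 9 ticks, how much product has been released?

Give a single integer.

Answer: 5

Derivation:
t=0: arr=0 -> substrate=0 bound=0 product=0
t=1: arr=0 -> substrate=0 bound=0 product=0
t=2: arr=2 -> substrate=0 bound=2 product=0
t=3: arr=2 -> substrate=0 bound=4 product=0
t=4: arr=1 -> substrate=0 bound=3 product=2
t=5: arr=0 -> substrate=0 bound=1 product=4
t=6: arr=0 -> substrate=0 bound=0 product=5
t=7: arr=2 -> substrate=0 bound=2 product=5
t=8: arr=3 -> substrate=1 bound=4 product=5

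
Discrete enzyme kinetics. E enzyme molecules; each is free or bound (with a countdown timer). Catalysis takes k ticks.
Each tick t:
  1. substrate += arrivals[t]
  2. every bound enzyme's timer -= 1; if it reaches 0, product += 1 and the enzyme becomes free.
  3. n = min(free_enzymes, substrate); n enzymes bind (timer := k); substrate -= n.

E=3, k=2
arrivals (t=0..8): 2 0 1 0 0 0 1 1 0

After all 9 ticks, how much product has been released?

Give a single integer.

t=0: arr=2 -> substrate=0 bound=2 product=0
t=1: arr=0 -> substrate=0 bound=2 product=0
t=2: arr=1 -> substrate=0 bound=1 product=2
t=3: arr=0 -> substrate=0 bound=1 product=2
t=4: arr=0 -> substrate=0 bound=0 product=3
t=5: arr=0 -> substrate=0 bound=0 product=3
t=6: arr=1 -> substrate=0 bound=1 product=3
t=7: arr=1 -> substrate=0 bound=2 product=3
t=8: arr=0 -> substrate=0 bound=1 product=4

Answer: 4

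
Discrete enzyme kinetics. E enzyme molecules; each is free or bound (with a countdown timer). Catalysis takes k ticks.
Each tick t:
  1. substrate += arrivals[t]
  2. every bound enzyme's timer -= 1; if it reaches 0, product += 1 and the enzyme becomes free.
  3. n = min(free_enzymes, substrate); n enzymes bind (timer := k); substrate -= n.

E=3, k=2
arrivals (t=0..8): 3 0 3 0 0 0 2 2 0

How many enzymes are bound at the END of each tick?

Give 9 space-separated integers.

Answer: 3 3 3 3 0 0 2 3 2

Derivation:
t=0: arr=3 -> substrate=0 bound=3 product=0
t=1: arr=0 -> substrate=0 bound=3 product=0
t=2: arr=3 -> substrate=0 bound=3 product=3
t=3: arr=0 -> substrate=0 bound=3 product=3
t=4: arr=0 -> substrate=0 bound=0 product=6
t=5: arr=0 -> substrate=0 bound=0 product=6
t=6: arr=2 -> substrate=0 bound=2 product=6
t=7: arr=2 -> substrate=1 bound=3 product=6
t=8: arr=0 -> substrate=0 bound=2 product=8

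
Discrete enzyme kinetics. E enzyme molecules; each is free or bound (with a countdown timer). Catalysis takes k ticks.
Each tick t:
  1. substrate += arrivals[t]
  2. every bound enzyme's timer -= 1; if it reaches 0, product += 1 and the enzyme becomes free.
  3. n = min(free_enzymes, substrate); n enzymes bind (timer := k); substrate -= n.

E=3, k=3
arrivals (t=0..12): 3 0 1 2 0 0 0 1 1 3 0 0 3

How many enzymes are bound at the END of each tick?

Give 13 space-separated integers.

Answer: 3 3 3 3 3 3 0 1 2 3 3 3 3

Derivation:
t=0: arr=3 -> substrate=0 bound=3 product=0
t=1: arr=0 -> substrate=0 bound=3 product=0
t=2: arr=1 -> substrate=1 bound=3 product=0
t=3: arr=2 -> substrate=0 bound=3 product=3
t=4: arr=0 -> substrate=0 bound=3 product=3
t=5: arr=0 -> substrate=0 bound=3 product=3
t=6: arr=0 -> substrate=0 bound=0 product=6
t=7: arr=1 -> substrate=0 bound=1 product=6
t=8: arr=1 -> substrate=0 bound=2 product=6
t=9: arr=3 -> substrate=2 bound=3 product=6
t=10: arr=0 -> substrate=1 bound=3 product=7
t=11: arr=0 -> substrate=0 bound=3 product=8
t=12: arr=3 -> substrate=2 bound=3 product=9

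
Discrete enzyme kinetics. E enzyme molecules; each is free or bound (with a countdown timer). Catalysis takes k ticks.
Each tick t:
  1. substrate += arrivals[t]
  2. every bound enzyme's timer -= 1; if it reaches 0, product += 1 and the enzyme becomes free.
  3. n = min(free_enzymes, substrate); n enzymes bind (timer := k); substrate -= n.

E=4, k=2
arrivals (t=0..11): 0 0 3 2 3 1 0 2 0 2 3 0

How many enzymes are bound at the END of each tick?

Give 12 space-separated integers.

t=0: arr=0 -> substrate=0 bound=0 product=0
t=1: arr=0 -> substrate=0 bound=0 product=0
t=2: arr=3 -> substrate=0 bound=3 product=0
t=3: arr=2 -> substrate=1 bound=4 product=0
t=4: arr=3 -> substrate=1 bound=4 product=3
t=5: arr=1 -> substrate=1 bound=4 product=4
t=6: arr=0 -> substrate=0 bound=2 product=7
t=7: arr=2 -> substrate=0 bound=3 product=8
t=8: arr=0 -> substrate=0 bound=2 product=9
t=9: arr=2 -> substrate=0 bound=2 product=11
t=10: arr=3 -> substrate=1 bound=4 product=11
t=11: arr=0 -> substrate=0 bound=3 product=13

Answer: 0 0 3 4 4 4 2 3 2 2 4 3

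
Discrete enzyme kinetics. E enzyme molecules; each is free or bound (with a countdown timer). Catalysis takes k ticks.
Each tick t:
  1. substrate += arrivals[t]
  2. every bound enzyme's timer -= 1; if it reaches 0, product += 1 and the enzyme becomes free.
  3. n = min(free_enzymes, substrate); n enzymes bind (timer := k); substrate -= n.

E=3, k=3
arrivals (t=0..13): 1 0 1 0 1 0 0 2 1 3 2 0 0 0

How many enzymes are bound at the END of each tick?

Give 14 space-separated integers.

t=0: arr=1 -> substrate=0 bound=1 product=0
t=1: arr=0 -> substrate=0 bound=1 product=0
t=2: arr=1 -> substrate=0 bound=2 product=0
t=3: arr=0 -> substrate=0 bound=1 product=1
t=4: arr=1 -> substrate=0 bound=2 product=1
t=5: arr=0 -> substrate=0 bound=1 product=2
t=6: arr=0 -> substrate=0 bound=1 product=2
t=7: arr=2 -> substrate=0 bound=2 product=3
t=8: arr=1 -> substrate=0 bound=3 product=3
t=9: arr=3 -> substrate=3 bound=3 product=3
t=10: arr=2 -> substrate=3 bound=3 product=5
t=11: arr=0 -> substrate=2 bound=3 product=6
t=12: arr=0 -> substrate=2 bound=3 product=6
t=13: arr=0 -> substrate=0 bound=3 product=8

Answer: 1 1 2 1 2 1 1 2 3 3 3 3 3 3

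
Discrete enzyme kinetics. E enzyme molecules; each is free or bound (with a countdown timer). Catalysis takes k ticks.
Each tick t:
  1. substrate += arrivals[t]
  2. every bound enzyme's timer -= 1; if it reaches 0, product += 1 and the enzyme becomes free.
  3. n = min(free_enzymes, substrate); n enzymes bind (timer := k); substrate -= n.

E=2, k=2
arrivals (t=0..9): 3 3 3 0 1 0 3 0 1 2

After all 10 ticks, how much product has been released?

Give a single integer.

Answer: 8

Derivation:
t=0: arr=3 -> substrate=1 bound=2 product=0
t=1: arr=3 -> substrate=4 bound=2 product=0
t=2: arr=3 -> substrate=5 bound=2 product=2
t=3: arr=0 -> substrate=5 bound=2 product=2
t=4: arr=1 -> substrate=4 bound=2 product=4
t=5: arr=0 -> substrate=4 bound=2 product=4
t=6: arr=3 -> substrate=5 bound=2 product=6
t=7: arr=0 -> substrate=5 bound=2 product=6
t=8: arr=1 -> substrate=4 bound=2 product=8
t=9: arr=2 -> substrate=6 bound=2 product=8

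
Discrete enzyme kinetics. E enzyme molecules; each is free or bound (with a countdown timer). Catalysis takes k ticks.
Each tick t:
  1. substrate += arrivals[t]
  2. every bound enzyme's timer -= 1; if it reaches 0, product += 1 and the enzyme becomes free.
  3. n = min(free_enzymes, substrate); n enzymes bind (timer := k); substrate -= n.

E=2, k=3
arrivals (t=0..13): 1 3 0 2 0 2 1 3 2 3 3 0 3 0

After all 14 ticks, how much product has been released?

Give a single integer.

t=0: arr=1 -> substrate=0 bound=1 product=0
t=1: arr=3 -> substrate=2 bound=2 product=0
t=2: arr=0 -> substrate=2 bound=2 product=0
t=3: arr=2 -> substrate=3 bound=2 product=1
t=4: arr=0 -> substrate=2 bound=2 product=2
t=5: arr=2 -> substrate=4 bound=2 product=2
t=6: arr=1 -> substrate=4 bound=2 product=3
t=7: arr=3 -> substrate=6 bound=2 product=4
t=8: arr=2 -> substrate=8 bound=2 product=4
t=9: arr=3 -> substrate=10 bound=2 product=5
t=10: arr=3 -> substrate=12 bound=2 product=6
t=11: arr=0 -> substrate=12 bound=2 product=6
t=12: arr=3 -> substrate=14 bound=2 product=7
t=13: arr=0 -> substrate=13 bound=2 product=8

Answer: 8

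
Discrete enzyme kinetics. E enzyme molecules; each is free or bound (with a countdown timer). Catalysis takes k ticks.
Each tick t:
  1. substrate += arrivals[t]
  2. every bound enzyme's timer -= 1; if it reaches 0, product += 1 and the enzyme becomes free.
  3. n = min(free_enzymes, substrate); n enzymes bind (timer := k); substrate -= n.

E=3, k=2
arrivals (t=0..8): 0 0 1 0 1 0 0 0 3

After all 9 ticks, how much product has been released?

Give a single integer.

Answer: 2

Derivation:
t=0: arr=0 -> substrate=0 bound=0 product=0
t=1: arr=0 -> substrate=0 bound=0 product=0
t=2: arr=1 -> substrate=0 bound=1 product=0
t=3: arr=0 -> substrate=0 bound=1 product=0
t=4: arr=1 -> substrate=0 bound=1 product=1
t=5: arr=0 -> substrate=0 bound=1 product=1
t=6: arr=0 -> substrate=0 bound=0 product=2
t=7: arr=0 -> substrate=0 bound=0 product=2
t=8: arr=3 -> substrate=0 bound=3 product=2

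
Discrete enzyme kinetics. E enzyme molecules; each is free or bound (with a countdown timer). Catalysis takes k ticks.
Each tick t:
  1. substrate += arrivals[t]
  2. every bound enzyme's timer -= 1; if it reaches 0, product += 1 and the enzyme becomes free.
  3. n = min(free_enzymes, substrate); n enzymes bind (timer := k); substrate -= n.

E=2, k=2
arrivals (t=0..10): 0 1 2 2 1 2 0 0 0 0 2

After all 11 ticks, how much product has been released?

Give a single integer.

t=0: arr=0 -> substrate=0 bound=0 product=0
t=1: arr=1 -> substrate=0 bound=1 product=0
t=2: arr=2 -> substrate=1 bound=2 product=0
t=3: arr=2 -> substrate=2 bound=2 product=1
t=4: arr=1 -> substrate=2 bound=2 product=2
t=5: arr=2 -> substrate=3 bound=2 product=3
t=6: arr=0 -> substrate=2 bound=2 product=4
t=7: arr=0 -> substrate=1 bound=2 product=5
t=8: arr=0 -> substrate=0 bound=2 product=6
t=9: arr=0 -> substrate=0 bound=1 product=7
t=10: arr=2 -> substrate=0 bound=2 product=8

Answer: 8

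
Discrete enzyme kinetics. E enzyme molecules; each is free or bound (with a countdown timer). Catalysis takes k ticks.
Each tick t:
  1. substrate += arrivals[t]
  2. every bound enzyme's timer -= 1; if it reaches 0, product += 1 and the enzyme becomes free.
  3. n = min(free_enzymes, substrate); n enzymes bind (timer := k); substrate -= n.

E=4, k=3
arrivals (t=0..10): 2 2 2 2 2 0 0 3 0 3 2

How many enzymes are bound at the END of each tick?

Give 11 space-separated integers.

t=0: arr=2 -> substrate=0 bound=2 product=0
t=1: arr=2 -> substrate=0 bound=4 product=0
t=2: arr=2 -> substrate=2 bound=4 product=0
t=3: arr=2 -> substrate=2 bound=4 product=2
t=4: arr=2 -> substrate=2 bound=4 product=4
t=5: arr=0 -> substrate=2 bound=4 product=4
t=6: arr=0 -> substrate=0 bound=4 product=6
t=7: arr=3 -> substrate=1 bound=4 product=8
t=8: arr=0 -> substrate=1 bound=4 product=8
t=9: arr=3 -> substrate=2 bound=4 product=10
t=10: arr=2 -> substrate=2 bound=4 product=12

Answer: 2 4 4 4 4 4 4 4 4 4 4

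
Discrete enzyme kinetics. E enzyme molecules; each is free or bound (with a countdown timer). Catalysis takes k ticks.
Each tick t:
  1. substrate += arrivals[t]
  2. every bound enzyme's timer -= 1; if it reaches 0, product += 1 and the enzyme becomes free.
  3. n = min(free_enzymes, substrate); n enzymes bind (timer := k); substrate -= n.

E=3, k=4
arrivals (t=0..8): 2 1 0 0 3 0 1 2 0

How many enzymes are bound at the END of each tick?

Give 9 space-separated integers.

t=0: arr=2 -> substrate=0 bound=2 product=0
t=1: arr=1 -> substrate=0 bound=3 product=0
t=2: arr=0 -> substrate=0 bound=3 product=0
t=3: arr=0 -> substrate=0 bound=3 product=0
t=4: arr=3 -> substrate=1 bound=3 product=2
t=5: arr=0 -> substrate=0 bound=3 product=3
t=6: arr=1 -> substrate=1 bound=3 product=3
t=7: arr=2 -> substrate=3 bound=3 product=3
t=8: arr=0 -> substrate=1 bound=3 product=5

Answer: 2 3 3 3 3 3 3 3 3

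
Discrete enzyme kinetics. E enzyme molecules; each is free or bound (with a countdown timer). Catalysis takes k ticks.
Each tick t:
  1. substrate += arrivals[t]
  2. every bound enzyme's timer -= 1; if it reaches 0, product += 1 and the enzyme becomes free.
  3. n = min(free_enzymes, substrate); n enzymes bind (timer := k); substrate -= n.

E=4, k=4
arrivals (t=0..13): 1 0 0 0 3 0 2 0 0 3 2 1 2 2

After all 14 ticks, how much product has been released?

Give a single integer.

t=0: arr=1 -> substrate=0 bound=1 product=0
t=1: arr=0 -> substrate=0 bound=1 product=0
t=2: arr=0 -> substrate=0 bound=1 product=0
t=3: arr=0 -> substrate=0 bound=1 product=0
t=4: arr=3 -> substrate=0 bound=3 product=1
t=5: arr=0 -> substrate=0 bound=3 product=1
t=6: arr=2 -> substrate=1 bound=4 product=1
t=7: arr=0 -> substrate=1 bound=4 product=1
t=8: arr=0 -> substrate=0 bound=2 product=4
t=9: arr=3 -> substrate=1 bound=4 product=4
t=10: arr=2 -> substrate=2 bound=4 product=5
t=11: arr=1 -> substrate=3 bound=4 product=5
t=12: arr=2 -> substrate=4 bound=4 product=6
t=13: arr=2 -> substrate=4 bound=4 product=8

Answer: 8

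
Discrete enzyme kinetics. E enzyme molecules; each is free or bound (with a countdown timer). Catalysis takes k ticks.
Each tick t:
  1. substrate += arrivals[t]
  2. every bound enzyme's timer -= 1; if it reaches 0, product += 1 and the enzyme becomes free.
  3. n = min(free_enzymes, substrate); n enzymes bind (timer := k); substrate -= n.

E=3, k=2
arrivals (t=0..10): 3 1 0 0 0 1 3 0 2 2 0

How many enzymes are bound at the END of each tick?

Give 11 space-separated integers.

t=0: arr=3 -> substrate=0 bound=3 product=0
t=1: arr=1 -> substrate=1 bound=3 product=0
t=2: arr=0 -> substrate=0 bound=1 product=3
t=3: arr=0 -> substrate=0 bound=1 product=3
t=4: arr=0 -> substrate=0 bound=0 product=4
t=5: arr=1 -> substrate=0 bound=1 product=4
t=6: arr=3 -> substrate=1 bound=3 product=4
t=7: arr=0 -> substrate=0 bound=3 product=5
t=8: arr=2 -> substrate=0 bound=3 product=7
t=9: arr=2 -> substrate=1 bound=3 product=8
t=10: arr=0 -> substrate=0 bound=2 product=10

Answer: 3 3 1 1 0 1 3 3 3 3 2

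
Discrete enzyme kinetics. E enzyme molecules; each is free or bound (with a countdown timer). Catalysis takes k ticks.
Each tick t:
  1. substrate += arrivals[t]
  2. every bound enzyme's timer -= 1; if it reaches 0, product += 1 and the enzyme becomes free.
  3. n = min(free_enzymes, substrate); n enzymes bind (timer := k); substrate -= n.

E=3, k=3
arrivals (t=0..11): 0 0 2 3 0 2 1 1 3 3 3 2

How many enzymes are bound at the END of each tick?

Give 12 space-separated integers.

Answer: 0 0 2 3 3 3 3 3 3 3 3 3

Derivation:
t=0: arr=0 -> substrate=0 bound=0 product=0
t=1: arr=0 -> substrate=0 bound=0 product=0
t=2: arr=2 -> substrate=0 bound=2 product=0
t=3: arr=3 -> substrate=2 bound=3 product=0
t=4: arr=0 -> substrate=2 bound=3 product=0
t=5: arr=2 -> substrate=2 bound=3 product=2
t=6: arr=1 -> substrate=2 bound=3 product=3
t=7: arr=1 -> substrate=3 bound=3 product=3
t=8: arr=3 -> substrate=4 bound=3 product=5
t=9: arr=3 -> substrate=6 bound=3 product=6
t=10: arr=3 -> substrate=9 bound=3 product=6
t=11: arr=2 -> substrate=9 bound=3 product=8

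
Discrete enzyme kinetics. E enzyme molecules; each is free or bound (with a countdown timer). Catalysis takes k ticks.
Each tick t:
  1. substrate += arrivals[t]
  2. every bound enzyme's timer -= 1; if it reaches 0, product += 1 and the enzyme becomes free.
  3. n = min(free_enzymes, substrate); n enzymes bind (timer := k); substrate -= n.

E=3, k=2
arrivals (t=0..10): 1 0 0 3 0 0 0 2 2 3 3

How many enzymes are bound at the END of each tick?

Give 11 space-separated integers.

Answer: 1 1 0 3 3 0 0 2 3 3 3

Derivation:
t=0: arr=1 -> substrate=0 bound=1 product=0
t=1: arr=0 -> substrate=0 bound=1 product=0
t=2: arr=0 -> substrate=0 bound=0 product=1
t=3: arr=3 -> substrate=0 bound=3 product=1
t=4: arr=0 -> substrate=0 bound=3 product=1
t=5: arr=0 -> substrate=0 bound=0 product=4
t=6: arr=0 -> substrate=0 bound=0 product=4
t=7: arr=2 -> substrate=0 bound=2 product=4
t=8: arr=2 -> substrate=1 bound=3 product=4
t=9: arr=3 -> substrate=2 bound=3 product=6
t=10: arr=3 -> substrate=4 bound=3 product=7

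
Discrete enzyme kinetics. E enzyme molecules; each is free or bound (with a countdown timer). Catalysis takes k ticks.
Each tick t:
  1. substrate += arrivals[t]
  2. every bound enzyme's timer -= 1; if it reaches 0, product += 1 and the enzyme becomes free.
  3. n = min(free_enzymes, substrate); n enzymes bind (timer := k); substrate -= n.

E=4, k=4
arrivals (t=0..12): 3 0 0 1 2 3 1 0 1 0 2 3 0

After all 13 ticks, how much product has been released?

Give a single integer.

t=0: arr=3 -> substrate=0 bound=3 product=0
t=1: arr=0 -> substrate=0 bound=3 product=0
t=2: arr=0 -> substrate=0 bound=3 product=0
t=3: arr=1 -> substrate=0 bound=4 product=0
t=4: arr=2 -> substrate=0 bound=3 product=3
t=5: arr=3 -> substrate=2 bound=4 product=3
t=6: arr=1 -> substrate=3 bound=4 product=3
t=7: arr=0 -> substrate=2 bound=4 product=4
t=8: arr=1 -> substrate=1 bound=4 product=6
t=9: arr=0 -> substrate=0 bound=4 product=7
t=10: arr=2 -> substrate=2 bound=4 product=7
t=11: arr=3 -> substrate=4 bound=4 product=8
t=12: arr=0 -> substrate=2 bound=4 product=10

Answer: 10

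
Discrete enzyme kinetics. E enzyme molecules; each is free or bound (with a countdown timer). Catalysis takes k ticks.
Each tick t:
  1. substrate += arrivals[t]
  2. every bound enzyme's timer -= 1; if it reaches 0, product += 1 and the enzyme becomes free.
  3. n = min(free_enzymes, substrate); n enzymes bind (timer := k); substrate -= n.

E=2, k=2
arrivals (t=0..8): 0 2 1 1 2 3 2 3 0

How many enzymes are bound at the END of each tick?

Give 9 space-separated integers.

Answer: 0 2 2 2 2 2 2 2 2

Derivation:
t=0: arr=0 -> substrate=0 bound=0 product=0
t=1: arr=2 -> substrate=0 bound=2 product=0
t=2: arr=1 -> substrate=1 bound=2 product=0
t=3: arr=1 -> substrate=0 bound=2 product=2
t=4: arr=2 -> substrate=2 bound=2 product=2
t=5: arr=3 -> substrate=3 bound=2 product=4
t=6: arr=2 -> substrate=5 bound=2 product=4
t=7: arr=3 -> substrate=6 bound=2 product=6
t=8: arr=0 -> substrate=6 bound=2 product=6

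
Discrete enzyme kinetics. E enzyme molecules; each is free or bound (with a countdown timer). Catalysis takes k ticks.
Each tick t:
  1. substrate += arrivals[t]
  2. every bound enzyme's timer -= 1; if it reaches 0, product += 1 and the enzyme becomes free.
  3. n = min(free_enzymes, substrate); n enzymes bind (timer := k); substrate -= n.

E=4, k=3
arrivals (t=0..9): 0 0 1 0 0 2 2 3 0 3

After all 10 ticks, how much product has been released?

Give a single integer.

t=0: arr=0 -> substrate=0 bound=0 product=0
t=1: arr=0 -> substrate=0 bound=0 product=0
t=2: arr=1 -> substrate=0 bound=1 product=0
t=3: arr=0 -> substrate=0 bound=1 product=0
t=4: arr=0 -> substrate=0 bound=1 product=0
t=5: arr=2 -> substrate=0 bound=2 product=1
t=6: arr=2 -> substrate=0 bound=4 product=1
t=7: arr=3 -> substrate=3 bound=4 product=1
t=8: arr=0 -> substrate=1 bound=4 product=3
t=9: arr=3 -> substrate=2 bound=4 product=5

Answer: 5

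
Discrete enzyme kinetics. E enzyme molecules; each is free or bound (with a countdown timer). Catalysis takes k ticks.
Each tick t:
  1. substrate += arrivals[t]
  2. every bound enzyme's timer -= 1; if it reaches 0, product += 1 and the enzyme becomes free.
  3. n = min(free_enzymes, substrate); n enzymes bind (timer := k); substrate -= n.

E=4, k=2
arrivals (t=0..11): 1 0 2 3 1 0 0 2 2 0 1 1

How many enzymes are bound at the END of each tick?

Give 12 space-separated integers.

Answer: 1 1 2 4 4 2 0 2 4 2 1 2

Derivation:
t=0: arr=1 -> substrate=0 bound=1 product=0
t=1: arr=0 -> substrate=0 bound=1 product=0
t=2: arr=2 -> substrate=0 bound=2 product=1
t=3: arr=3 -> substrate=1 bound=4 product=1
t=4: arr=1 -> substrate=0 bound=4 product=3
t=5: arr=0 -> substrate=0 bound=2 product=5
t=6: arr=0 -> substrate=0 bound=0 product=7
t=7: arr=2 -> substrate=0 bound=2 product=7
t=8: arr=2 -> substrate=0 bound=4 product=7
t=9: arr=0 -> substrate=0 bound=2 product=9
t=10: arr=1 -> substrate=0 bound=1 product=11
t=11: arr=1 -> substrate=0 bound=2 product=11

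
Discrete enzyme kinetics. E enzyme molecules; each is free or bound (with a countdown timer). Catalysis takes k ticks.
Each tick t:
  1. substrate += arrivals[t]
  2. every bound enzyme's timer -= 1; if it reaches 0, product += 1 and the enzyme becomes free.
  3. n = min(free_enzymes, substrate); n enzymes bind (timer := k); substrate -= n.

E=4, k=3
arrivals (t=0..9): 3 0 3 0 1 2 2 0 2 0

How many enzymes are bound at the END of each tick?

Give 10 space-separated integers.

t=0: arr=3 -> substrate=0 bound=3 product=0
t=1: arr=0 -> substrate=0 bound=3 product=0
t=2: arr=3 -> substrate=2 bound=4 product=0
t=3: arr=0 -> substrate=0 bound=3 product=3
t=4: arr=1 -> substrate=0 bound=4 product=3
t=5: arr=2 -> substrate=1 bound=4 product=4
t=6: arr=2 -> substrate=1 bound=4 product=6
t=7: arr=0 -> substrate=0 bound=4 product=7
t=8: arr=2 -> substrate=1 bound=4 product=8
t=9: arr=0 -> substrate=0 bound=3 product=10

Answer: 3 3 4 3 4 4 4 4 4 3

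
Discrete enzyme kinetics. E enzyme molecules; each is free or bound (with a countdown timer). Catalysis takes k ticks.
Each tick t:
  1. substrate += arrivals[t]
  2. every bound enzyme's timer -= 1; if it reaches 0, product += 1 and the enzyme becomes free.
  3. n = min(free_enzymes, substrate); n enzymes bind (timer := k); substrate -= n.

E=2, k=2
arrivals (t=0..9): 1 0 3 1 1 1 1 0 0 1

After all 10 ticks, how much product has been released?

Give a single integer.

Answer: 7

Derivation:
t=0: arr=1 -> substrate=0 bound=1 product=0
t=1: arr=0 -> substrate=0 bound=1 product=0
t=2: arr=3 -> substrate=1 bound=2 product=1
t=3: arr=1 -> substrate=2 bound=2 product=1
t=4: arr=1 -> substrate=1 bound=2 product=3
t=5: arr=1 -> substrate=2 bound=2 product=3
t=6: arr=1 -> substrate=1 bound=2 product=5
t=7: arr=0 -> substrate=1 bound=2 product=5
t=8: arr=0 -> substrate=0 bound=1 product=7
t=9: arr=1 -> substrate=0 bound=2 product=7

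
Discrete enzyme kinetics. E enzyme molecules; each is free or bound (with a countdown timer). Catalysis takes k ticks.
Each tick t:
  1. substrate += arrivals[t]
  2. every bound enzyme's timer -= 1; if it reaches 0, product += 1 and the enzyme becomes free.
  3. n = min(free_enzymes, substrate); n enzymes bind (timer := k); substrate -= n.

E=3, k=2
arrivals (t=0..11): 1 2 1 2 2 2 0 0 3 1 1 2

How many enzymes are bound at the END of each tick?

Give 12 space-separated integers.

Answer: 1 3 3 3 3 3 3 1 3 3 2 3

Derivation:
t=0: arr=1 -> substrate=0 bound=1 product=0
t=1: arr=2 -> substrate=0 bound=3 product=0
t=2: arr=1 -> substrate=0 bound=3 product=1
t=3: arr=2 -> substrate=0 bound=3 product=3
t=4: arr=2 -> substrate=1 bound=3 product=4
t=5: arr=2 -> substrate=1 bound=3 product=6
t=6: arr=0 -> substrate=0 bound=3 product=7
t=7: arr=0 -> substrate=0 bound=1 product=9
t=8: arr=3 -> substrate=0 bound=3 product=10
t=9: arr=1 -> substrate=1 bound=3 product=10
t=10: arr=1 -> substrate=0 bound=2 product=13
t=11: arr=2 -> substrate=1 bound=3 product=13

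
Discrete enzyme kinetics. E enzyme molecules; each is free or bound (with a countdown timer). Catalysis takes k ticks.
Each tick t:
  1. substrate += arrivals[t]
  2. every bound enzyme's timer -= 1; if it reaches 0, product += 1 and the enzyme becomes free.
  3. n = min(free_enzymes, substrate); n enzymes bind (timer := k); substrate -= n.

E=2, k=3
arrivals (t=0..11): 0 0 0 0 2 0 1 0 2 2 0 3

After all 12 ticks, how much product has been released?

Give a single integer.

Answer: 4

Derivation:
t=0: arr=0 -> substrate=0 bound=0 product=0
t=1: arr=0 -> substrate=0 bound=0 product=0
t=2: arr=0 -> substrate=0 bound=0 product=0
t=3: arr=0 -> substrate=0 bound=0 product=0
t=4: arr=2 -> substrate=0 bound=2 product=0
t=5: arr=0 -> substrate=0 bound=2 product=0
t=6: arr=1 -> substrate=1 bound=2 product=0
t=7: arr=0 -> substrate=0 bound=1 product=2
t=8: arr=2 -> substrate=1 bound=2 product=2
t=9: arr=2 -> substrate=3 bound=2 product=2
t=10: arr=0 -> substrate=2 bound=2 product=3
t=11: arr=3 -> substrate=4 bound=2 product=4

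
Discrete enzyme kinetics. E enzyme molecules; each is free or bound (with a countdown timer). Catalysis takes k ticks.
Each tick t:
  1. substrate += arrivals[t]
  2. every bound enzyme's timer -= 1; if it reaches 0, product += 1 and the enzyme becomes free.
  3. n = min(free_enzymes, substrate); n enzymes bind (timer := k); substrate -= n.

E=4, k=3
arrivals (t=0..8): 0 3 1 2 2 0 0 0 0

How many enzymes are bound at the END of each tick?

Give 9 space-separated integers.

t=0: arr=0 -> substrate=0 bound=0 product=0
t=1: arr=3 -> substrate=0 bound=3 product=0
t=2: arr=1 -> substrate=0 bound=4 product=0
t=3: arr=2 -> substrate=2 bound=4 product=0
t=4: arr=2 -> substrate=1 bound=4 product=3
t=5: arr=0 -> substrate=0 bound=4 product=4
t=6: arr=0 -> substrate=0 bound=4 product=4
t=7: arr=0 -> substrate=0 bound=1 product=7
t=8: arr=0 -> substrate=0 bound=0 product=8

Answer: 0 3 4 4 4 4 4 1 0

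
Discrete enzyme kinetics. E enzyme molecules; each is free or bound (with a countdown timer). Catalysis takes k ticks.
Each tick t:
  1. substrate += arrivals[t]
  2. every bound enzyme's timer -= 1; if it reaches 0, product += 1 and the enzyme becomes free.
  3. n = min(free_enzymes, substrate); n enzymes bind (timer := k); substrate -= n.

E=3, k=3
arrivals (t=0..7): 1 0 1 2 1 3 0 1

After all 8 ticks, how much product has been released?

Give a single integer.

t=0: arr=1 -> substrate=0 bound=1 product=0
t=1: arr=0 -> substrate=0 bound=1 product=0
t=2: arr=1 -> substrate=0 bound=2 product=0
t=3: arr=2 -> substrate=0 bound=3 product=1
t=4: arr=1 -> substrate=1 bound=3 product=1
t=5: arr=3 -> substrate=3 bound=3 product=2
t=6: arr=0 -> substrate=1 bound=3 product=4
t=7: arr=1 -> substrate=2 bound=3 product=4

Answer: 4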